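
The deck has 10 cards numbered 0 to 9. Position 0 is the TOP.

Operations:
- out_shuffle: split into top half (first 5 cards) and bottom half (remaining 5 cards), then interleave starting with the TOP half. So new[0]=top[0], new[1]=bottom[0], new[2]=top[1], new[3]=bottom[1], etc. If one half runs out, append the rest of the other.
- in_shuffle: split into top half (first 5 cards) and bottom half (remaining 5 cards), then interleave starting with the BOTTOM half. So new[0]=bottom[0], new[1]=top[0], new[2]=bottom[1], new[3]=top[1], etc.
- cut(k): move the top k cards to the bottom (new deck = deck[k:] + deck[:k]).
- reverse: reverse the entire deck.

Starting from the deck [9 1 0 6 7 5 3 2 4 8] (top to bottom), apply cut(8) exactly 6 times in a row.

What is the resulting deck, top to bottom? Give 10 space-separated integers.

Answer: 4 8 9 1 0 6 7 5 3 2

Derivation:
After op 1 (cut(8)): [4 8 9 1 0 6 7 5 3 2]
After op 2 (cut(8)): [3 2 4 8 9 1 0 6 7 5]
After op 3 (cut(8)): [7 5 3 2 4 8 9 1 0 6]
After op 4 (cut(8)): [0 6 7 5 3 2 4 8 9 1]
After op 5 (cut(8)): [9 1 0 6 7 5 3 2 4 8]
After op 6 (cut(8)): [4 8 9 1 0 6 7 5 3 2]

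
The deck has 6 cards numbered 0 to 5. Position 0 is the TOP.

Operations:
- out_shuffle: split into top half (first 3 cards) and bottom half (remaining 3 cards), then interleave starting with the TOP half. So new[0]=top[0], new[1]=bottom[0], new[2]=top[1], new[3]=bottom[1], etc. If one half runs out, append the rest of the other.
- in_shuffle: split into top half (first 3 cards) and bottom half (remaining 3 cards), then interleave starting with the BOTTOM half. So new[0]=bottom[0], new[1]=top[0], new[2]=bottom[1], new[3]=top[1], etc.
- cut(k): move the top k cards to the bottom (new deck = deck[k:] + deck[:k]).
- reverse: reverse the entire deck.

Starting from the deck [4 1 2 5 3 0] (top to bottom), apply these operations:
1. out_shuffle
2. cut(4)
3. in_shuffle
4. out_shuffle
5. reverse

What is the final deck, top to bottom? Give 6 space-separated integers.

Answer: 4 1 3 2 0 5

Derivation:
After op 1 (out_shuffle): [4 5 1 3 2 0]
After op 2 (cut(4)): [2 0 4 5 1 3]
After op 3 (in_shuffle): [5 2 1 0 3 4]
After op 4 (out_shuffle): [5 0 2 3 1 4]
After op 5 (reverse): [4 1 3 2 0 5]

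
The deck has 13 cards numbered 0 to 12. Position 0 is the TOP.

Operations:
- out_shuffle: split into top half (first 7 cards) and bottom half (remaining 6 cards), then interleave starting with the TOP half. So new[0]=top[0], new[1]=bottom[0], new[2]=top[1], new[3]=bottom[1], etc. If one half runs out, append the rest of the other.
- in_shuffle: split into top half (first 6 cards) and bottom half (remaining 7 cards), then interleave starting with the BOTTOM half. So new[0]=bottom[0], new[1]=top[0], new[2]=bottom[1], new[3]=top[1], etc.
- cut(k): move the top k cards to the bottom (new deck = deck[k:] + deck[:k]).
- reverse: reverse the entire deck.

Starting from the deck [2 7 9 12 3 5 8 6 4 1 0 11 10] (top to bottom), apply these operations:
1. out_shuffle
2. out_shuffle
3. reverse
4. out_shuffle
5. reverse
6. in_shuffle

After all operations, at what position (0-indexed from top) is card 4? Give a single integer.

Answer: 1

Derivation:
After op 1 (out_shuffle): [2 6 7 4 9 1 12 0 3 11 5 10 8]
After op 2 (out_shuffle): [2 0 6 3 7 11 4 5 9 10 1 8 12]
After op 3 (reverse): [12 8 1 10 9 5 4 11 7 3 6 0 2]
After op 4 (out_shuffle): [12 11 8 7 1 3 10 6 9 0 5 2 4]
After op 5 (reverse): [4 2 5 0 9 6 10 3 1 7 8 11 12]
After op 6 (in_shuffle): [10 4 3 2 1 5 7 0 8 9 11 6 12]
Card 4 is at position 1.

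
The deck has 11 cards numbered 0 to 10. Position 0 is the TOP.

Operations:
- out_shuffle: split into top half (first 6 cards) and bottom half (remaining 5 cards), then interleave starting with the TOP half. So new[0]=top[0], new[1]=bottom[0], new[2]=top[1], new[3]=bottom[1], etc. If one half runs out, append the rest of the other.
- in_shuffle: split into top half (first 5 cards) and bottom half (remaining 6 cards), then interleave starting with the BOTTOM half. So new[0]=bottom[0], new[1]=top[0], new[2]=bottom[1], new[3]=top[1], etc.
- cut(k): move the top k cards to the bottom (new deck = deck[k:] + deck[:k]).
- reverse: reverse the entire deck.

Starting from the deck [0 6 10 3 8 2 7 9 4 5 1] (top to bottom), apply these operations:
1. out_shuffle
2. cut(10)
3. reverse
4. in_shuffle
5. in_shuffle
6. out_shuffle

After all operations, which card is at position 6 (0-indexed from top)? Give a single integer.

After op 1 (out_shuffle): [0 7 6 9 10 4 3 5 8 1 2]
After op 2 (cut(10)): [2 0 7 6 9 10 4 3 5 8 1]
After op 3 (reverse): [1 8 5 3 4 10 9 6 7 0 2]
After op 4 (in_shuffle): [10 1 9 8 6 5 7 3 0 4 2]
After op 5 (in_shuffle): [5 10 7 1 3 9 0 8 4 6 2]
After op 6 (out_shuffle): [5 0 10 8 7 4 1 6 3 2 9]
Position 6: card 1.

Answer: 1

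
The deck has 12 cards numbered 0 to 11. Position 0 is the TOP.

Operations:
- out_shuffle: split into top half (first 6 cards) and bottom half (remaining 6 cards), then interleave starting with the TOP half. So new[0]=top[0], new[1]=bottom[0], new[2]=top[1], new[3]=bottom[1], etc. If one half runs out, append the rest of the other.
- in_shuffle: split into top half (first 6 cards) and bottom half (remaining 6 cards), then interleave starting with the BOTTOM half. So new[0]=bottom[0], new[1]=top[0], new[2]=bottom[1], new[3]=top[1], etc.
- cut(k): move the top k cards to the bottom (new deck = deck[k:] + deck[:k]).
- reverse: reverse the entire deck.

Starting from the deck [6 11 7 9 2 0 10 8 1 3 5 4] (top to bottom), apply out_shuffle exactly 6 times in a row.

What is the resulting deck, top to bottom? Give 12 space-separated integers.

Answer: 6 0 5 2 3 9 1 7 8 11 10 4

Derivation:
After op 1 (out_shuffle): [6 10 11 8 7 1 9 3 2 5 0 4]
After op 2 (out_shuffle): [6 9 10 3 11 2 8 5 7 0 1 4]
After op 3 (out_shuffle): [6 8 9 5 10 7 3 0 11 1 2 4]
After op 4 (out_shuffle): [6 3 8 0 9 11 5 1 10 2 7 4]
After op 5 (out_shuffle): [6 5 3 1 8 10 0 2 9 7 11 4]
After op 6 (out_shuffle): [6 0 5 2 3 9 1 7 8 11 10 4]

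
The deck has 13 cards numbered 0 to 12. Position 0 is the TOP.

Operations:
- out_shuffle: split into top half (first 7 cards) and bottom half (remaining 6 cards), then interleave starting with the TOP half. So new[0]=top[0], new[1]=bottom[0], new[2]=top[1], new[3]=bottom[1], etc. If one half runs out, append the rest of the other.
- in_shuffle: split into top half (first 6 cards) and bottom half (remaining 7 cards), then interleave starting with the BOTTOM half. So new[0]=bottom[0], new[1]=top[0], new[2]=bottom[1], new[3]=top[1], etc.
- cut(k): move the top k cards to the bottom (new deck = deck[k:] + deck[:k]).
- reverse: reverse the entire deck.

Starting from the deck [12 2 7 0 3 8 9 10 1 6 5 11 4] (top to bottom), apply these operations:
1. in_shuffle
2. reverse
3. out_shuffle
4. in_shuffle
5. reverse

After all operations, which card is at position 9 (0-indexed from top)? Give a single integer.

After op 1 (in_shuffle): [9 12 10 2 1 7 6 0 5 3 11 8 4]
After op 2 (reverse): [4 8 11 3 5 0 6 7 1 2 10 12 9]
After op 3 (out_shuffle): [4 7 8 1 11 2 3 10 5 12 0 9 6]
After op 4 (in_shuffle): [3 4 10 7 5 8 12 1 0 11 9 2 6]
After op 5 (reverse): [6 2 9 11 0 1 12 8 5 7 10 4 3]
Position 9: card 7.

Answer: 7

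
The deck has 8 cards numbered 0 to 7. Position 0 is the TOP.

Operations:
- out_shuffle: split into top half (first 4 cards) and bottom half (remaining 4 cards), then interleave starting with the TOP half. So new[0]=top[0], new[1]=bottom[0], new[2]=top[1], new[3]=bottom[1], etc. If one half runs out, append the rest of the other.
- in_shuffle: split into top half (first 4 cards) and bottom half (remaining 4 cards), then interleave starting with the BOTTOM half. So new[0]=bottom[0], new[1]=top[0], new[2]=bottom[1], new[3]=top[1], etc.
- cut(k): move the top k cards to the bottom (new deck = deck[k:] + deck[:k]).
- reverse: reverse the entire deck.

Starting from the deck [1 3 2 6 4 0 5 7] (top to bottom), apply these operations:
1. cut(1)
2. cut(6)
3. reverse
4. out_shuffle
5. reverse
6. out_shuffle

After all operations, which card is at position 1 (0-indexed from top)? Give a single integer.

Answer: 3

Derivation:
After op 1 (cut(1)): [3 2 6 4 0 5 7 1]
After op 2 (cut(6)): [7 1 3 2 6 4 0 5]
After op 3 (reverse): [5 0 4 6 2 3 1 7]
After op 4 (out_shuffle): [5 2 0 3 4 1 6 7]
After op 5 (reverse): [7 6 1 4 3 0 2 5]
After op 6 (out_shuffle): [7 3 6 0 1 2 4 5]
Position 1: card 3.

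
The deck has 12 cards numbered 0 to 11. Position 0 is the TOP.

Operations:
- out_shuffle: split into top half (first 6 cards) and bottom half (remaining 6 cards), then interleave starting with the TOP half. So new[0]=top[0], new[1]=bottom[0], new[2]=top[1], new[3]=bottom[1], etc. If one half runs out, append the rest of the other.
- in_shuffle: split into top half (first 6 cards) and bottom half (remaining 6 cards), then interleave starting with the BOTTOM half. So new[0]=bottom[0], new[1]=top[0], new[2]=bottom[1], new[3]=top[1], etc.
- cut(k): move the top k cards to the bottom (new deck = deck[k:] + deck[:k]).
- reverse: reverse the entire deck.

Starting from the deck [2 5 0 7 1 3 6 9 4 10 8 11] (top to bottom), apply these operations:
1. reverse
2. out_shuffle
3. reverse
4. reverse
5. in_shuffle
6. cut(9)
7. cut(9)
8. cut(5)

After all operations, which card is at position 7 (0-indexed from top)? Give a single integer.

After op 1 (reverse): [11 8 10 4 9 6 3 1 7 0 5 2]
After op 2 (out_shuffle): [11 3 8 1 10 7 4 0 9 5 6 2]
After op 3 (reverse): [2 6 5 9 0 4 7 10 1 8 3 11]
After op 4 (reverse): [11 3 8 1 10 7 4 0 9 5 6 2]
After op 5 (in_shuffle): [4 11 0 3 9 8 5 1 6 10 2 7]
After op 6 (cut(9)): [10 2 7 4 11 0 3 9 8 5 1 6]
After op 7 (cut(9)): [5 1 6 10 2 7 4 11 0 3 9 8]
After op 8 (cut(5)): [7 4 11 0 3 9 8 5 1 6 10 2]
Position 7: card 5.

Answer: 5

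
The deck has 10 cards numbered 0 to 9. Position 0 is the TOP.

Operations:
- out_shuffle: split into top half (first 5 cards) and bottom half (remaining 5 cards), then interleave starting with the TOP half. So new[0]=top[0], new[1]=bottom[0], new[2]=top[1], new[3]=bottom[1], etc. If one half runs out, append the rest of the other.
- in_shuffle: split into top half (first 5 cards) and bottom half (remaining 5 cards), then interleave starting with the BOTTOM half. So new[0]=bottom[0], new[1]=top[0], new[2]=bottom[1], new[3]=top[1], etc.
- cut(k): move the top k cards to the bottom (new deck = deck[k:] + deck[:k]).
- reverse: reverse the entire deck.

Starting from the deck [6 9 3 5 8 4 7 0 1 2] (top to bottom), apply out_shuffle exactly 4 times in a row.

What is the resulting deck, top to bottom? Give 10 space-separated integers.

After op 1 (out_shuffle): [6 4 9 7 3 0 5 1 8 2]
After op 2 (out_shuffle): [6 0 4 5 9 1 7 8 3 2]
After op 3 (out_shuffle): [6 1 0 7 4 8 5 3 9 2]
After op 4 (out_shuffle): [6 8 1 5 0 3 7 9 4 2]

Answer: 6 8 1 5 0 3 7 9 4 2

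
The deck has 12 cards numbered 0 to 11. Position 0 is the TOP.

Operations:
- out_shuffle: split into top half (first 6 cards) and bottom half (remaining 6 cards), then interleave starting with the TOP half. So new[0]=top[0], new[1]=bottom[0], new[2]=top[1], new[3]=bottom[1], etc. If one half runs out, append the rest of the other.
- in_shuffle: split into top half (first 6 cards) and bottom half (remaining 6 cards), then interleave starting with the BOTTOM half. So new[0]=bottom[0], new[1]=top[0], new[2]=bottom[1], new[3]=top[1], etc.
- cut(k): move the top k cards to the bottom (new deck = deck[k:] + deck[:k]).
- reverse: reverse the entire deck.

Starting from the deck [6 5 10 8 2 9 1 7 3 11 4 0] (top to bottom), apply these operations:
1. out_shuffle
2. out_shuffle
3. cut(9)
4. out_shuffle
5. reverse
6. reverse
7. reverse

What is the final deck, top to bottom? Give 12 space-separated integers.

Answer: 10 1 4 8 7 6 2 0 5 3 11 9

Derivation:
After op 1 (out_shuffle): [6 1 5 7 10 3 8 11 2 4 9 0]
After op 2 (out_shuffle): [6 8 1 11 5 2 7 4 10 9 3 0]
After op 3 (cut(9)): [9 3 0 6 8 1 11 5 2 7 4 10]
After op 4 (out_shuffle): [9 11 3 5 0 2 6 7 8 4 1 10]
After op 5 (reverse): [10 1 4 8 7 6 2 0 5 3 11 9]
After op 6 (reverse): [9 11 3 5 0 2 6 7 8 4 1 10]
After op 7 (reverse): [10 1 4 8 7 6 2 0 5 3 11 9]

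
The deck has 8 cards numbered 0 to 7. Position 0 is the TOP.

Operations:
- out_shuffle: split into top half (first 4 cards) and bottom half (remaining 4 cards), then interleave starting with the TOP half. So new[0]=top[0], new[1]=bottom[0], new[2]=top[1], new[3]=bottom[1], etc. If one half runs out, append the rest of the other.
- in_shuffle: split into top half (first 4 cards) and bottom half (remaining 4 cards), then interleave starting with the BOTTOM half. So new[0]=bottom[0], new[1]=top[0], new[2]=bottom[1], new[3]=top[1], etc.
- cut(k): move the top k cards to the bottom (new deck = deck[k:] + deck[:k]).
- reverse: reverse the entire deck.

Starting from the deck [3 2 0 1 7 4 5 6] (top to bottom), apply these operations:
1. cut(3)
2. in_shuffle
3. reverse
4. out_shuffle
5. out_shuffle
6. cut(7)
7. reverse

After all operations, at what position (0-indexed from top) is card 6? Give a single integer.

After op 1 (cut(3)): [1 7 4 5 6 3 2 0]
After op 2 (in_shuffle): [6 1 3 7 2 4 0 5]
After op 3 (reverse): [5 0 4 2 7 3 1 6]
After op 4 (out_shuffle): [5 7 0 3 4 1 2 6]
After op 5 (out_shuffle): [5 4 7 1 0 2 3 6]
After op 6 (cut(7)): [6 5 4 7 1 0 2 3]
After op 7 (reverse): [3 2 0 1 7 4 5 6]
Card 6 is at position 7.

Answer: 7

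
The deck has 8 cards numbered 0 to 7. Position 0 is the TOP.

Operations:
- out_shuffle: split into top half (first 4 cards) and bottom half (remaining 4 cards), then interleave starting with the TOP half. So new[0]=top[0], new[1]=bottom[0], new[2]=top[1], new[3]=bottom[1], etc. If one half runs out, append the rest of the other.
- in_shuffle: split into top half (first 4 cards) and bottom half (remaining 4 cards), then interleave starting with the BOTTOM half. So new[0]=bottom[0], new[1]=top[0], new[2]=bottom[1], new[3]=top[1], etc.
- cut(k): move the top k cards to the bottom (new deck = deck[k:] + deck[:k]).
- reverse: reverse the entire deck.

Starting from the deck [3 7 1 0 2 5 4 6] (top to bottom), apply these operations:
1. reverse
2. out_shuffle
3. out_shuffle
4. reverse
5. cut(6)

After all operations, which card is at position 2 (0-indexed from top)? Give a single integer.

After op 1 (reverse): [6 4 5 2 0 1 7 3]
After op 2 (out_shuffle): [6 0 4 1 5 7 2 3]
After op 3 (out_shuffle): [6 5 0 7 4 2 1 3]
After op 4 (reverse): [3 1 2 4 7 0 5 6]
After op 5 (cut(6)): [5 6 3 1 2 4 7 0]
Position 2: card 3.

Answer: 3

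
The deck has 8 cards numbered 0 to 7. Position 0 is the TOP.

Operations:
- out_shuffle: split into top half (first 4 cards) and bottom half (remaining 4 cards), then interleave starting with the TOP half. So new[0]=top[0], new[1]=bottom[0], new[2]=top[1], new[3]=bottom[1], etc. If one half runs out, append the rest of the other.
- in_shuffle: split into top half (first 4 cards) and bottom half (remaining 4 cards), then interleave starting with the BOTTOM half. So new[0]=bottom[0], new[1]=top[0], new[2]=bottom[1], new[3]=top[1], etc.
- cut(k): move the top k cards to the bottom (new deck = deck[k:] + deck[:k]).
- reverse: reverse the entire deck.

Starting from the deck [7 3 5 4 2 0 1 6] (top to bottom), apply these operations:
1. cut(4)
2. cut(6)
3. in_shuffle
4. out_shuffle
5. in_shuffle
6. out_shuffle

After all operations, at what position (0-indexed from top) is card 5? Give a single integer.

Answer: 3

Derivation:
After op 1 (cut(4)): [2 0 1 6 7 3 5 4]
After op 2 (cut(6)): [5 4 2 0 1 6 7 3]
After op 3 (in_shuffle): [1 5 6 4 7 2 3 0]
After op 4 (out_shuffle): [1 7 5 2 6 3 4 0]
After op 5 (in_shuffle): [6 1 3 7 4 5 0 2]
After op 6 (out_shuffle): [6 4 1 5 3 0 7 2]
Card 5 is at position 3.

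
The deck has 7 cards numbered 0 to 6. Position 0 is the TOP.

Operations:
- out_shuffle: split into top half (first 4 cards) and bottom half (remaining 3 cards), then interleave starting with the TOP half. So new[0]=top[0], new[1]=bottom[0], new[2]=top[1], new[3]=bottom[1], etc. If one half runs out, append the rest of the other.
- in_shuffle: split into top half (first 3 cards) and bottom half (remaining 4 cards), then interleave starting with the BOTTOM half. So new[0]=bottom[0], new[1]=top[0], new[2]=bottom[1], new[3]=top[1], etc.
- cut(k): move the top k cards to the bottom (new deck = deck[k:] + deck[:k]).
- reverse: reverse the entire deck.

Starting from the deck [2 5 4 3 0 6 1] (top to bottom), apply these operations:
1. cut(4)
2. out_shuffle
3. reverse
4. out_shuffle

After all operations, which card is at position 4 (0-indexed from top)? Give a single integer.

Answer: 1

Derivation:
After op 1 (cut(4)): [0 6 1 2 5 4 3]
After op 2 (out_shuffle): [0 5 6 4 1 3 2]
After op 3 (reverse): [2 3 1 4 6 5 0]
After op 4 (out_shuffle): [2 6 3 5 1 0 4]
Position 4: card 1.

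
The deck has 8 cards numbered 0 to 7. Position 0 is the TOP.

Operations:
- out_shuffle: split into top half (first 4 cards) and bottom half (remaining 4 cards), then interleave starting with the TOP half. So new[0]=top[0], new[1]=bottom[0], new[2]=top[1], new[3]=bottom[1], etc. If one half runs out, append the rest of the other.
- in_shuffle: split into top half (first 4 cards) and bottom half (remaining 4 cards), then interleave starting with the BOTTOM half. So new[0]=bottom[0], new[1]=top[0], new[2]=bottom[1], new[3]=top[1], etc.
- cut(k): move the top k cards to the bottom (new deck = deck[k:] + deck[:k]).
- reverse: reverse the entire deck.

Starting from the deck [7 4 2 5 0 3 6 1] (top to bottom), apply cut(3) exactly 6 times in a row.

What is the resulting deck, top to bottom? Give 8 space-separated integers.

After op 1 (cut(3)): [5 0 3 6 1 7 4 2]
After op 2 (cut(3)): [6 1 7 4 2 5 0 3]
After op 3 (cut(3)): [4 2 5 0 3 6 1 7]
After op 4 (cut(3)): [0 3 6 1 7 4 2 5]
After op 5 (cut(3)): [1 7 4 2 5 0 3 6]
After op 6 (cut(3)): [2 5 0 3 6 1 7 4]

Answer: 2 5 0 3 6 1 7 4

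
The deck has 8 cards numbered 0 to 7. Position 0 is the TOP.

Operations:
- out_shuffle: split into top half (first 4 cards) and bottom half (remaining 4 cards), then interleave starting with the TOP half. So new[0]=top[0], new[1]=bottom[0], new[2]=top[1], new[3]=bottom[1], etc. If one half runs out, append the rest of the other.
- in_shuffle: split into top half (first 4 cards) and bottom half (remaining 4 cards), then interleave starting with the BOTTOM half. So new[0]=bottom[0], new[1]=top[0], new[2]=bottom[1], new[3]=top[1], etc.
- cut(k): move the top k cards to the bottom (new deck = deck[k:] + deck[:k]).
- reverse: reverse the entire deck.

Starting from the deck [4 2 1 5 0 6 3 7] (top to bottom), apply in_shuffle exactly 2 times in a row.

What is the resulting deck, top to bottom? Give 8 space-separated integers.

Answer: 3 0 1 4 7 6 5 2

Derivation:
After op 1 (in_shuffle): [0 4 6 2 3 1 7 5]
After op 2 (in_shuffle): [3 0 1 4 7 6 5 2]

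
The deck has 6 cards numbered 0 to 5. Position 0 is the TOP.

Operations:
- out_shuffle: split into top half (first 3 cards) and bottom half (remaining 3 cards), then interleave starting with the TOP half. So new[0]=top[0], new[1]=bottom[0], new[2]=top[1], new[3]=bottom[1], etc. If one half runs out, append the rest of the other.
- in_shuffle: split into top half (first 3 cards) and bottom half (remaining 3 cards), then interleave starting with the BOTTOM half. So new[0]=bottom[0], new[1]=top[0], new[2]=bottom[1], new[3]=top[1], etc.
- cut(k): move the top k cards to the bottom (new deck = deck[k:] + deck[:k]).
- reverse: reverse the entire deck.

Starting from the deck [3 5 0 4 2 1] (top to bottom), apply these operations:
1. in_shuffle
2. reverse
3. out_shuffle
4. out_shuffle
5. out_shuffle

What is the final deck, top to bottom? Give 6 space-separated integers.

After op 1 (in_shuffle): [4 3 2 5 1 0]
After op 2 (reverse): [0 1 5 2 3 4]
After op 3 (out_shuffle): [0 2 1 3 5 4]
After op 4 (out_shuffle): [0 3 2 5 1 4]
After op 5 (out_shuffle): [0 5 3 1 2 4]

Answer: 0 5 3 1 2 4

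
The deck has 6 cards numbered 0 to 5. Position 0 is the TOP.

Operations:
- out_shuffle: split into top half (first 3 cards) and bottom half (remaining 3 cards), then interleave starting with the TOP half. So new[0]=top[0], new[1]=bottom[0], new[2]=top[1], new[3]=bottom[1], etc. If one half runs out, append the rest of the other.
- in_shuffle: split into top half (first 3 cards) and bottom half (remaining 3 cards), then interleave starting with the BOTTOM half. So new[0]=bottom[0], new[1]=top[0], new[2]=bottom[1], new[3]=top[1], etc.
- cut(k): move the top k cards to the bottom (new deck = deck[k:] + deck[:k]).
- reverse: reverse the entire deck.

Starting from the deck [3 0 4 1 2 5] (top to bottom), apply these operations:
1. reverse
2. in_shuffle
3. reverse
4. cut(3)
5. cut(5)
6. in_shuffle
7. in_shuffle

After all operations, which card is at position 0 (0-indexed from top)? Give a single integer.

Answer: 0

Derivation:
After op 1 (reverse): [5 2 1 4 0 3]
After op 2 (in_shuffle): [4 5 0 2 3 1]
After op 3 (reverse): [1 3 2 0 5 4]
After op 4 (cut(3)): [0 5 4 1 3 2]
After op 5 (cut(5)): [2 0 5 4 1 3]
After op 6 (in_shuffle): [4 2 1 0 3 5]
After op 7 (in_shuffle): [0 4 3 2 5 1]
Position 0: card 0.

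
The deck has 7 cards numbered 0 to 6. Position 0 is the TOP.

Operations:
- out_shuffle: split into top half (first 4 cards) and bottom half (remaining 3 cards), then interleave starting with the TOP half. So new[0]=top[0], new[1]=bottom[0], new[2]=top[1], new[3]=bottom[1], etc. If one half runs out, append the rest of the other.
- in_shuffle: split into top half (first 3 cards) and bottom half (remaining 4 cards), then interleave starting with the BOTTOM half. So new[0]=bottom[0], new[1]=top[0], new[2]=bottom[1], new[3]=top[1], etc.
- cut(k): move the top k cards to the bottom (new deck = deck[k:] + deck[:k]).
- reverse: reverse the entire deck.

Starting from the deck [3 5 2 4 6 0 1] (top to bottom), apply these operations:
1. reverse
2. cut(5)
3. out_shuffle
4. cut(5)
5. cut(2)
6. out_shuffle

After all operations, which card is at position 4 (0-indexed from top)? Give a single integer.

After op 1 (reverse): [1 0 6 4 2 5 3]
After op 2 (cut(5)): [5 3 1 0 6 4 2]
After op 3 (out_shuffle): [5 6 3 4 1 2 0]
After op 4 (cut(5)): [2 0 5 6 3 4 1]
After op 5 (cut(2)): [5 6 3 4 1 2 0]
After op 6 (out_shuffle): [5 1 6 2 3 0 4]
Position 4: card 3.

Answer: 3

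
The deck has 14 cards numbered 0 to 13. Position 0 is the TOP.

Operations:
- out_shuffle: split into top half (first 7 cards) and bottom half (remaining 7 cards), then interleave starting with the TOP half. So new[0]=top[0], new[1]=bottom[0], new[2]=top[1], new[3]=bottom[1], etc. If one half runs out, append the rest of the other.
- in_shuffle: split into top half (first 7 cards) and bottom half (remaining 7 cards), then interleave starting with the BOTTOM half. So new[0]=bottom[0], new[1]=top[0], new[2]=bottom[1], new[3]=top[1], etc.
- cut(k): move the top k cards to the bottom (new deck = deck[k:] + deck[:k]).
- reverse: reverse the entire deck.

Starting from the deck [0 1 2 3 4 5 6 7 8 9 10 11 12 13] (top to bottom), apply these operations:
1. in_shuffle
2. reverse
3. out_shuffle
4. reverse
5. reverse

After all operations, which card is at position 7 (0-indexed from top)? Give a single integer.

Answer: 1

Derivation:
After op 1 (in_shuffle): [7 0 8 1 9 2 10 3 11 4 12 5 13 6]
After op 2 (reverse): [6 13 5 12 4 11 3 10 2 9 1 8 0 7]
After op 3 (out_shuffle): [6 10 13 2 5 9 12 1 4 8 11 0 3 7]
After op 4 (reverse): [7 3 0 11 8 4 1 12 9 5 2 13 10 6]
After op 5 (reverse): [6 10 13 2 5 9 12 1 4 8 11 0 3 7]
Position 7: card 1.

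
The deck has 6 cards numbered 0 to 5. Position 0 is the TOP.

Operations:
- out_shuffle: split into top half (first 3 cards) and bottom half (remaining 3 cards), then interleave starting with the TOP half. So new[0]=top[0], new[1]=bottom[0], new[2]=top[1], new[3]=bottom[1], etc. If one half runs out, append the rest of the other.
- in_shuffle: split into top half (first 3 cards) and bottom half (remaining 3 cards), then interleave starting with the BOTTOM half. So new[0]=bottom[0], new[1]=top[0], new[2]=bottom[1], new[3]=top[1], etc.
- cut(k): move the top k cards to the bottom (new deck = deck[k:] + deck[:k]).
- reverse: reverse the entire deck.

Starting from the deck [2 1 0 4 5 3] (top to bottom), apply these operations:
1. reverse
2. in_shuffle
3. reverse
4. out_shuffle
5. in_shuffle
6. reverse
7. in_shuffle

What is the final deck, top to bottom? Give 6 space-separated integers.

Answer: 5 2 4 0 3 1

Derivation:
After op 1 (reverse): [3 5 4 0 1 2]
After op 2 (in_shuffle): [0 3 1 5 2 4]
After op 3 (reverse): [4 2 5 1 3 0]
After op 4 (out_shuffle): [4 1 2 3 5 0]
After op 5 (in_shuffle): [3 4 5 1 0 2]
After op 6 (reverse): [2 0 1 5 4 3]
After op 7 (in_shuffle): [5 2 4 0 3 1]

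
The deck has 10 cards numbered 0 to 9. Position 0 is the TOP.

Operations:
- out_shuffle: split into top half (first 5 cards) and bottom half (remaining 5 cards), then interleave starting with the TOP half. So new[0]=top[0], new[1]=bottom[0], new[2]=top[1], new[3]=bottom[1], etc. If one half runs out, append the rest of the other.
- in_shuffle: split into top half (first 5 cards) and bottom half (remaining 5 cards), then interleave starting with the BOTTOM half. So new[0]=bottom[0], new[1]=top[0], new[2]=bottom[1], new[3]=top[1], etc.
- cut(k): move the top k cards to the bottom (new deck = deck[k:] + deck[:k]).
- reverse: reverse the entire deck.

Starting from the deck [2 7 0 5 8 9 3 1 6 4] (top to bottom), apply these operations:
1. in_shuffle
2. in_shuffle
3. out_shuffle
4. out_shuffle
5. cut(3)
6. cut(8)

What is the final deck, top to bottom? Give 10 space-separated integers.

After op 1 (in_shuffle): [9 2 3 7 1 0 6 5 4 8]
After op 2 (in_shuffle): [0 9 6 2 5 3 4 7 8 1]
After op 3 (out_shuffle): [0 3 9 4 6 7 2 8 5 1]
After op 4 (out_shuffle): [0 7 3 2 9 8 4 5 6 1]
After op 5 (cut(3)): [2 9 8 4 5 6 1 0 7 3]
After op 6 (cut(8)): [7 3 2 9 8 4 5 6 1 0]

Answer: 7 3 2 9 8 4 5 6 1 0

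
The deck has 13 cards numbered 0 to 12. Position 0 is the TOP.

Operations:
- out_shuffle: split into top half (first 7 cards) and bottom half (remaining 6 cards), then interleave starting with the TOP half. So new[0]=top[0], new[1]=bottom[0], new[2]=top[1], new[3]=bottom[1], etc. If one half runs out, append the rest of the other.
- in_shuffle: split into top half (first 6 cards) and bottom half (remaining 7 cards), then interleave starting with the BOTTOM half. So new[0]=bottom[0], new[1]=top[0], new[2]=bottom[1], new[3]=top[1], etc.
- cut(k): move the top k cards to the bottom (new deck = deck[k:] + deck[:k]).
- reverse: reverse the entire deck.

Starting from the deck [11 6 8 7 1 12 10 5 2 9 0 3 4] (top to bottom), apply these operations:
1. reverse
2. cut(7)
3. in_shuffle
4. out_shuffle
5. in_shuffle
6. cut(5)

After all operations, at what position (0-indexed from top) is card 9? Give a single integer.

Answer: 7

Derivation:
After op 1 (reverse): [4 3 0 9 2 5 10 12 1 7 8 6 11]
After op 2 (cut(7)): [12 1 7 8 6 11 4 3 0 9 2 5 10]
After op 3 (in_shuffle): [4 12 3 1 0 7 9 8 2 6 5 11 10]
After op 4 (out_shuffle): [4 8 12 2 3 6 1 5 0 11 7 10 9]
After op 5 (in_shuffle): [1 4 5 8 0 12 11 2 7 3 10 6 9]
After op 6 (cut(5)): [12 11 2 7 3 10 6 9 1 4 5 8 0]
Card 9 is at position 7.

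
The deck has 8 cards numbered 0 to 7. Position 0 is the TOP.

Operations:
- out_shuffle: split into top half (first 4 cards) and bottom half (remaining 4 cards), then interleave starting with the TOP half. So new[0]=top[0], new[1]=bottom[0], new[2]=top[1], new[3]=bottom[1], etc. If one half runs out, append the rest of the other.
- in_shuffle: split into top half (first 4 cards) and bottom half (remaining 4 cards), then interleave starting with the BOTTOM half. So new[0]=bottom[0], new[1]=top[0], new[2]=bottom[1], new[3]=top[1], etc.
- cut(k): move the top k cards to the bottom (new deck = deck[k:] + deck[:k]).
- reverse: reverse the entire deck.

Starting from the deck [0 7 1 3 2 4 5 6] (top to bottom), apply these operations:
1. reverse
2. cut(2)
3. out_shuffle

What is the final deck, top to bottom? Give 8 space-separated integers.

Answer: 4 7 2 0 3 6 1 5

Derivation:
After op 1 (reverse): [6 5 4 2 3 1 7 0]
After op 2 (cut(2)): [4 2 3 1 7 0 6 5]
After op 3 (out_shuffle): [4 7 2 0 3 6 1 5]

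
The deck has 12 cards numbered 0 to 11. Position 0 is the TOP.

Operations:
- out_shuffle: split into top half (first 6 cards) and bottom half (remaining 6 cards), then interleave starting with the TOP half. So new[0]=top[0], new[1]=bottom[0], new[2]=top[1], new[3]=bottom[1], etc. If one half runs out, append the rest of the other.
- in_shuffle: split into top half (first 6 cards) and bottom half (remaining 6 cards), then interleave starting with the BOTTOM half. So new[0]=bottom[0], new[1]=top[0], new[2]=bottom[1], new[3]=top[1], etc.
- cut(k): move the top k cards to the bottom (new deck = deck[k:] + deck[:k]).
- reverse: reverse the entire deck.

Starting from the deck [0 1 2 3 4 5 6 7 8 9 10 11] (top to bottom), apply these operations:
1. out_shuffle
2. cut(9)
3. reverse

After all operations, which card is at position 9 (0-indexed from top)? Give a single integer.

Answer: 11

Derivation:
After op 1 (out_shuffle): [0 6 1 7 2 8 3 9 4 10 5 11]
After op 2 (cut(9)): [10 5 11 0 6 1 7 2 8 3 9 4]
After op 3 (reverse): [4 9 3 8 2 7 1 6 0 11 5 10]
Position 9: card 11.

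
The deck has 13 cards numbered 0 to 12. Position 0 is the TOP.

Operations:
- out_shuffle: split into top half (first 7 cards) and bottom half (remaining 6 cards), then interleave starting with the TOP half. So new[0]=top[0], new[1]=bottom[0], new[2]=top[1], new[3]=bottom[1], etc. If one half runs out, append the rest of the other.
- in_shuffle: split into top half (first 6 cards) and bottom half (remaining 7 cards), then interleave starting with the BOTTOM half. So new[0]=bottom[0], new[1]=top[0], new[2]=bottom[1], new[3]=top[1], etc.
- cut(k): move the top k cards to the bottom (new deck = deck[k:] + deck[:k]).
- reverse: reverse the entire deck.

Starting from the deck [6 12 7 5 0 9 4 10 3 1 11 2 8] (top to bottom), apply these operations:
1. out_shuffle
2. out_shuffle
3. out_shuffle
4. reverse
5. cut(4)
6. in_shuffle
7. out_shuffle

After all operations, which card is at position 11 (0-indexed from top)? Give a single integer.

After op 1 (out_shuffle): [6 10 12 3 7 1 5 11 0 2 9 8 4]
After op 2 (out_shuffle): [6 11 10 0 12 2 3 9 7 8 1 4 5]
After op 3 (out_shuffle): [6 9 11 7 10 8 0 1 12 4 2 5 3]
After op 4 (reverse): [3 5 2 4 12 1 0 8 10 7 11 9 6]
After op 5 (cut(4)): [12 1 0 8 10 7 11 9 6 3 5 2 4]
After op 6 (in_shuffle): [11 12 9 1 6 0 3 8 5 10 2 7 4]
After op 7 (out_shuffle): [11 8 12 5 9 10 1 2 6 7 0 4 3]
Position 11: card 4.

Answer: 4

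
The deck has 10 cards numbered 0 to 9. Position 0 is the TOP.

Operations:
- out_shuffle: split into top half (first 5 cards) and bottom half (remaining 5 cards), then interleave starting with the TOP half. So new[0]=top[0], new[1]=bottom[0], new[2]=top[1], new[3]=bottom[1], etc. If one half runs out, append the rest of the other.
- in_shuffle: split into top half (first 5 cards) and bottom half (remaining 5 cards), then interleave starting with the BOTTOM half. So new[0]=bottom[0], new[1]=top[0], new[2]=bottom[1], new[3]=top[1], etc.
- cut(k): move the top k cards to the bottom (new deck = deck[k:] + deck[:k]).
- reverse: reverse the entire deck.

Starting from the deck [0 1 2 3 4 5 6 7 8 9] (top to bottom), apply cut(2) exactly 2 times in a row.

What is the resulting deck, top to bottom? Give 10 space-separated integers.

After op 1 (cut(2)): [2 3 4 5 6 7 8 9 0 1]
After op 2 (cut(2)): [4 5 6 7 8 9 0 1 2 3]

Answer: 4 5 6 7 8 9 0 1 2 3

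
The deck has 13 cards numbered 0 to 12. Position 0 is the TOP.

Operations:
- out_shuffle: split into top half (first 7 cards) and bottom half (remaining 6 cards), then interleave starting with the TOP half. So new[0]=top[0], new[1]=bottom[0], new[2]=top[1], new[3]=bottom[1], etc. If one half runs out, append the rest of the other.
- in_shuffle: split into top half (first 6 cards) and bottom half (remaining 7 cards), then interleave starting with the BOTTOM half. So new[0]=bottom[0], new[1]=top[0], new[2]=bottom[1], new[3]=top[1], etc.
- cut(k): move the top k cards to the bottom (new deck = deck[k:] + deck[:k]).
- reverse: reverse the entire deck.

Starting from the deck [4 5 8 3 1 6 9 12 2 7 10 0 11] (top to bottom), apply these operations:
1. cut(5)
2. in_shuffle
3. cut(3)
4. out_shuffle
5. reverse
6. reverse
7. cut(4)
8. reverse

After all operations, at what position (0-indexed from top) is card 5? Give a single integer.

After op 1 (cut(5)): [6 9 12 2 7 10 0 11 4 5 8 3 1]
After op 2 (in_shuffle): [0 6 11 9 4 12 5 2 8 7 3 10 1]
After op 3 (cut(3)): [9 4 12 5 2 8 7 3 10 1 0 6 11]
After op 4 (out_shuffle): [9 3 4 10 12 1 5 0 2 6 8 11 7]
After op 5 (reverse): [7 11 8 6 2 0 5 1 12 10 4 3 9]
After op 6 (reverse): [9 3 4 10 12 1 5 0 2 6 8 11 7]
After op 7 (cut(4)): [12 1 5 0 2 6 8 11 7 9 3 4 10]
After op 8 (reverse): [10 4 3 9 7 11 8 6 2 0 5 1 12]
Card 5 is at position 10.

Answer: 10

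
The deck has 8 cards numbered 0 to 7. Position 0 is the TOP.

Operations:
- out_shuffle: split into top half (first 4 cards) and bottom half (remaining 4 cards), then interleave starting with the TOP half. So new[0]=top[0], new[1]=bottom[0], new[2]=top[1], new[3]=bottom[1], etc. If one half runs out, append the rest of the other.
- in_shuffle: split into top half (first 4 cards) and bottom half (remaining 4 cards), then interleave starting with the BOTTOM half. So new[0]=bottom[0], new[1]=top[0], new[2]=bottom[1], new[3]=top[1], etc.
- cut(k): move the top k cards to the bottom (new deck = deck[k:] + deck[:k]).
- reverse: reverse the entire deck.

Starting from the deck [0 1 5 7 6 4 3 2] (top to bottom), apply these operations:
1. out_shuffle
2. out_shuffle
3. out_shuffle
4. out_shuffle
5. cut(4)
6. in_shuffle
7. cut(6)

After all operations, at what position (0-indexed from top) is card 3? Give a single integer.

After op 1 (out_shuffle): [0 6 1 4 5 3 7 2]
After op 2 (out_shuffle): [0 5 6 3 1 7 4 2]
After op 3 (out_shuffle): [0 1 5 7 6 4 3 2]
After op 4 (out_shuffle): [0 6 1 4 5 3 7 2]
After op 5 (cut(4)): [5 3 7 2 0 6 1 4]
After op 6 (in_shuffle): [0 5 6 3 1 7 4 2]
After op 7 (cut(6)): [4 2 0 5 6 3 1 7]
Card 3 is at position 5.

Answer: 5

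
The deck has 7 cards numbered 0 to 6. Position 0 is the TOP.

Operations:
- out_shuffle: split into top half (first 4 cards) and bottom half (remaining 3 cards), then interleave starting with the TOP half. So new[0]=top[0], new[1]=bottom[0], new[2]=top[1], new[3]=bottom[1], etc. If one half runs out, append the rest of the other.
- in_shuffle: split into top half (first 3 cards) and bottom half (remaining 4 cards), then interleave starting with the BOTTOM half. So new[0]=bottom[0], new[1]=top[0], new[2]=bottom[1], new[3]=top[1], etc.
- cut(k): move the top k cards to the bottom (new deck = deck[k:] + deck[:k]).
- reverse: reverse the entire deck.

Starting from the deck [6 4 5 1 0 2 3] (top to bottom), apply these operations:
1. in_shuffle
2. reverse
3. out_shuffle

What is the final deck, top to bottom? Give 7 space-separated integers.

Answer: 3 0 5 6 2 1 4

Derivation:
After op 1 (in_shuffle): [1 6 0 4 2 5 3]
After op 2 (reverse): [3 5 2 4 0 6 1]
After op 3 (out_shuffle): [3 0 5 6 2 1 4]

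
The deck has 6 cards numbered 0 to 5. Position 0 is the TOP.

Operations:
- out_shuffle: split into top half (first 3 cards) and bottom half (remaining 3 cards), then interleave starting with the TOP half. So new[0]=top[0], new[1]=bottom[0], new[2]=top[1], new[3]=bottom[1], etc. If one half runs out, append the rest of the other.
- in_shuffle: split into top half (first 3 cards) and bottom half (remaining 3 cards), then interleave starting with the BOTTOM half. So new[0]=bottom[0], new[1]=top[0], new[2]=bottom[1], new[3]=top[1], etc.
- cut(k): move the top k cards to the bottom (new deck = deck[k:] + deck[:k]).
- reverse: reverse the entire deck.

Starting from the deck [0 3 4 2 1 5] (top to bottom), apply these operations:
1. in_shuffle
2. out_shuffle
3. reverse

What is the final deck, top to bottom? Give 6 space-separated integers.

Answer: 4 1 5 0 3 2

Derivation:
After op 1 (in_shuffle): [2 0 1 3 5 4]
After op 2 (out_shuffle): [2 3 0 5 1 4]
After op 3 (reverse): [4 1 5 0 3 2]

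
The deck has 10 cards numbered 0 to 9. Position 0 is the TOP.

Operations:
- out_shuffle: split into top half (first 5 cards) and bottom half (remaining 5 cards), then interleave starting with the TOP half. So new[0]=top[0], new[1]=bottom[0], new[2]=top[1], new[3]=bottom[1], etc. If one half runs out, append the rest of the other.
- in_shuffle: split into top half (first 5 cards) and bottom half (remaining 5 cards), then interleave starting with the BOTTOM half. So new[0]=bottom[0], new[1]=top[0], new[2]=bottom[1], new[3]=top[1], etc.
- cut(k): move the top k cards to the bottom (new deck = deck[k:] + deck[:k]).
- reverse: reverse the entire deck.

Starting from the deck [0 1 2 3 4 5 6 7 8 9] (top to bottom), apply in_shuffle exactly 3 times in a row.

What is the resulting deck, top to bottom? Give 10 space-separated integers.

After op 1 (in_shuffle): [5 0 6 1 7 2 8 3 9 4]
After op 2 (in_shuffle): [2 5 8 0 3 6 9 1 4 7]
After op 3 (in_shuffle): [6 2 9 5 1 8 4 0 7 3]

Answer: 6 2 9 5 1 8 4 0 7 3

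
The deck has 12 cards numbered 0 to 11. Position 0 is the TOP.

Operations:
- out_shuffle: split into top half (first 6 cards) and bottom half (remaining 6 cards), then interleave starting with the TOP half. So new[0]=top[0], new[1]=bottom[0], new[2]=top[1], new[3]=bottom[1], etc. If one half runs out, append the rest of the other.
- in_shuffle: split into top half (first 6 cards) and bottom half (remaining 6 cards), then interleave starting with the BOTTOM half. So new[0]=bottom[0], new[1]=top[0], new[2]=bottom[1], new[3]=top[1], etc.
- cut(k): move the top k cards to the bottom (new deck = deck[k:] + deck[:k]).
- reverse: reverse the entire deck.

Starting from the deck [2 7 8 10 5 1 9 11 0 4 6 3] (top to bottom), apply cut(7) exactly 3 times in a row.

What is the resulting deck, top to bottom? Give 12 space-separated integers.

After op 1 (cut(7)): [11 0 4 6 3 2 7 8 10 5 1 9]
After op 2 (cut(7)): [8 10 5 1 9 11 0 4 6 3 2 7]
After op 3 (cut(7)): [4 6 3 2 7 8 10 5 1 9 11 0]

Answer: 4 6 3 2 7 8 10 5 1 9 11 0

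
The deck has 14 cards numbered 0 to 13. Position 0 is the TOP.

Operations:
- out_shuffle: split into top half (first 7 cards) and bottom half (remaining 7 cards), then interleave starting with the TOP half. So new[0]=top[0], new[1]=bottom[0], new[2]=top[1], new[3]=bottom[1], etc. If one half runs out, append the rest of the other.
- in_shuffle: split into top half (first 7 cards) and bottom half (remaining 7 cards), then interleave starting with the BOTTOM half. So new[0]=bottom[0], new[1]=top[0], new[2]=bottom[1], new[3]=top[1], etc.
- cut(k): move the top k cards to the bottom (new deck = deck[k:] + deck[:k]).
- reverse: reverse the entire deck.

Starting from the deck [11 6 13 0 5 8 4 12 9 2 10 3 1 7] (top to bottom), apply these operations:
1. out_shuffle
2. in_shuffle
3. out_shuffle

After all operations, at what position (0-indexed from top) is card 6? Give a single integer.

Answer: 10

Derivation:
After op 1 (out_shuffle): [11 12 6 9 13 2 0 10 5 3 8 1 4 7]
After op 2 (in_shuffle): [10 11 5 12 3 6 8 9 1 13 4 2 7 0]
After op 3 (out_shuffle): [10 9 11 1 5 13 12 4 3 2 6 7 8 0]
Card 6 is at position 10.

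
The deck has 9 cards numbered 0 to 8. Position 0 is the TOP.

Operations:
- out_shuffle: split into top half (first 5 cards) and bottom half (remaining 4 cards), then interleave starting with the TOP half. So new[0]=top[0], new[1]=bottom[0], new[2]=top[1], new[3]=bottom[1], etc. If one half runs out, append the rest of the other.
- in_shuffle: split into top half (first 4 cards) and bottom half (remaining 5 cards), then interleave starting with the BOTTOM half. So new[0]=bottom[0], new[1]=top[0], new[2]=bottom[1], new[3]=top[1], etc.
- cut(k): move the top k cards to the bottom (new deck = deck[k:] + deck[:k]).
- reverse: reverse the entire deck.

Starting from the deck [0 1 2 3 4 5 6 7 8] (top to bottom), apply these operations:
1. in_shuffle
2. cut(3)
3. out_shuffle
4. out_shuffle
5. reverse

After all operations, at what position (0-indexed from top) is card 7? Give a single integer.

After op 1 (in_shuffle): [4 0 5 1 6 2 7 3 8]
After op 2 (cut(3)): [1 6 2 7 3 8 4 0 5]
After op 3 (out_shuffle): [1 8 6 4 2 0 7 5 3]
After op 4 (out_shuffle): [1 0 8 7 6 5 4 3 2]
After op 5 (reverse): [2 3 4 5 6 7 8 0 1]
Card 7 is at position 5.

Answer: 5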